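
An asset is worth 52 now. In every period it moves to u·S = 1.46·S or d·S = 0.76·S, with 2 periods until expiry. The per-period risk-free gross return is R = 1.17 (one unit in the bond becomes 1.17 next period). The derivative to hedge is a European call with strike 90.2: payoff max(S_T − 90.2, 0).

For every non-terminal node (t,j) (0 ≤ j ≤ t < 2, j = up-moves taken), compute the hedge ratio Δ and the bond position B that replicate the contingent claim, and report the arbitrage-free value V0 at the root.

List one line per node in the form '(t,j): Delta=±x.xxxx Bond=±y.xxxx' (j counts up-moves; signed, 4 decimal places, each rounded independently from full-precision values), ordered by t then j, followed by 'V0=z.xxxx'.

The replicating-portfolio and risk-neutral prices coincide; use p* = (1.17−0.76)/(1.46−0.76) = 0.5857 for the latter.
Payoff layer (t=2): V(2,0)=0.0000, V(2,1)=0.0000, V(2,2)=20.6432
  t=1,j=0: stock 39.5200 → up 57.6992 (V=0.0000), down 30.0352 (V=0.0000). Price 0.0000; hedge Δ=0.0000, bond B=0.0000.
  t=1,j=1: stock 75.9200 → up 110.8432 (V=20.6432), down 57.6992 (V=0.0000). Price 10.3342; hedge Δ=0.3884, bond B=-19.1561.
  t=0,j=0: stock 52.0000 → up 75.9200 (V=10.3342), down 39.5200 (V=0.0000). Price 5.1734; hedge Δ=0.2839, bond B=-9.5897.
Each (Δ,B) replicates both successor values, so the strategy is self-financing and V0 is arbitrage-free.

(0,0): Delta=0.2839 Bond=-9.5897
(1,0): Delta=0.0000 Bond=0.0000
(1,1): Delta=0.3884 Bond=-19.1561
V0=5.1734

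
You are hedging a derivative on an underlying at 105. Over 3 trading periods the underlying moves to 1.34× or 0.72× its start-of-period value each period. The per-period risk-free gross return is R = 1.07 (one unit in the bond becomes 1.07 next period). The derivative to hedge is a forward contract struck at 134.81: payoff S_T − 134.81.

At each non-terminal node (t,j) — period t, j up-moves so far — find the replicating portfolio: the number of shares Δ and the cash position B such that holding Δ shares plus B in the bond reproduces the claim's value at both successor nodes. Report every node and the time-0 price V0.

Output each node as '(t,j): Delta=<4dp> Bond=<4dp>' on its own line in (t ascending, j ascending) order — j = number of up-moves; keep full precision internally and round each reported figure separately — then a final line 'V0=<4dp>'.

Risk-neutral probability p* = (R−d)/(u−d) = (1.07−0.72)/(1.34−0.72) = 0.5645.
At expiry t=3: V(3,0)=-95.6190, V(3,1)=-61.8711, V(3,2)=0.9374, V(3,3)=117.8309
(2,0): S=54.4320. Δ = (V_up−V_dn)/(S_up−S_dn) = (-61.8711−-95.6190)/(72.9389−39.1910) = 1.0000. V = [p*·-61.8711 + (1−p*)·-95.6190]/1.07 = -71.5587. B = V − Δ·S = -125.9907.
(2,1): S=101.3040. Δ = (V_up−V_dn)/(S_up−S_dn) = (0.9374−-61.8711)/(135.7474−72.9389) = 1.0000. V = [p*·0.9374 + (1−p*)·-61.8711]/1.07 = -24.6867. B = V − Δ·S = -125.9907.
(2,2): S=188.5380. Δ = (V_up−V_dn)/(S_up−S_dn) = (117.8309−0.9374)/(252.6409−135.7474) = 1.0000. V = [p*·117.8309 + (1−p*)·0.9374]/1.07 = 62.5473. B = V − Δ·S = -125.9907.
(1,0): S=75.6000. Δ = (V_up−V_dn)/(S_up−S_dn) = (-24.6867−-71.5587)/(101.3040−54.4320) = 1.0000. V = [p*·-24.6867 + (1−p*)·-71.5587]/1.07 = -42.1483. B = V − Δ·S = -117.7483.
(1,1): S=140.7000. Δ = (V_up−V_dn)/(S_up−S_dn) = (62.5473−-24.6867)/(188.5380−101.3040) = 1.0000. V = [p*·62.5473 + (1−p*)·-24.6867]/1.07 = 22.9517. B = V − Δ·S = -117.7483.
(0,0): S=105.0000. Δ = (V_up−V_dn)/(S_up−S_dn) = (22.9517−-42.1483)/(140.7000−75.6000) = 1.0000. V = [p*·22.9517 + (1−p*)·-42.1483]/1.07 = -5.0451. B = V − Δ·S = -110.0451.
Root portfolio cost Δ·105+B reproduces V0=-5.0451.

(0,0): Delta=1.0000 Bond=-110.0451
(1,0): Delta=1.0000 Bond=-117.7483
(1,1): Delta=1.0000 Bond=-117.7483
(2,0): Delta=1.0000 Bond=-125.9907
(2,1): Delta=1.0000 Bond=-125.9907
(2,2): Delta=1.0000 Bond=-125.9907
V0=-5.0451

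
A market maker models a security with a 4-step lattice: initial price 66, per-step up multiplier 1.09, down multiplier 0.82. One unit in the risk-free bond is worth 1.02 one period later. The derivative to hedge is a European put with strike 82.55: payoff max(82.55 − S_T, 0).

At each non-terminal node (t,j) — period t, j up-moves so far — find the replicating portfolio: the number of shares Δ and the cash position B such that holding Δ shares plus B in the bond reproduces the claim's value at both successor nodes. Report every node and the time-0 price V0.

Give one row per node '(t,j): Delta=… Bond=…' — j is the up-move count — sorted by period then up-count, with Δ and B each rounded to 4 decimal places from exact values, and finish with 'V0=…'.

Under the risk-neutral measure, an up-move has probability p* = (R−d)/(u−d) = 0.7407 and values discount at R = 1.02.
At expiry t=4: V(4,0)=52.7100, V(4,1)=42.8846, V(4,2)=29.8240, V(4,3)=12.4630, V(4,4)=0.0000
Node (3,0) S=36.3903: V=(p*·42.8846+(1−p*)·52.7100)/1.02=44.5411; Δ=(42.8846−52.7100)/(39.6654−29.8400)=-1.0000; B=V−Δ·S=80.9314
Node (3,1) S=48.3725: V=(p*·29.8240+(1−p*)·42.8846)/1.02=32.5589; Δ=(29.8240−42.8846)/(52.7260−39.6654)=-1.0000; B=V−Δ·S=80.9314
Node (3,2) S=64.3000: V=(p*·12.4630+(1−p*)·29.8240)/1.02=16.6314; Δ=(12.4630−29.8240)/(70.0870−52.7260)=-1.0000; B=V−Δ·S=80.9314
Node (3,3) S=85.4719: V=(p*·0.0000+(1−p*)·12.4630)/1.02=3.1678; Δ=(0.0000−12.4630)/(93.1644−70.0870)=-0.5401; B=V−Δ·S=49.3272
Node (2,0) S=44.3784: V=(p*·32.5589+(1−p*)·44.5411)/1.02=34.9661; Δ=(32.5589−44.5411)/(48.3725−36.3903)=-1.0000; B=V−Δ·S=79.3445
Node (2,1) S=58.9908: V=(p*·16.6314+(1−p*)·32.5589)/1.02=20.3537; Δ=(16.6314−32.5589)/(64.3000−48.3725)=-1.0000; B=V−Δ·S=79.3445
Node (2,2) S=78.4146: V=(p*·3.1678+(1−p*)·16.6314)/1.02=6.5278; Δ=(3.1678−16.6314)/(85.4719−64.3000)=-0.6359; B=V−Δ·S=56.3930
Node (1,0) S=54.1200: V=(p*·20.3537+(1−p*)·34.9661)/1.02=23.6687; Δ=(20.3537−34.9661)/(58.9908−44.3784)=-1.0000; B=V−Δ·S=77.7887
Node (1,1) S=71.9400: V=(p*·6.5278+(1−p*)·20.3537)/1.02=9.9140; Δ=(6.5278−20.3537)/(78.4146−58.9908)=-0.7118; B=V−Δ·S=61.1210
Node (0,0) S=66.0000: V=(p*·9.9140+(1−p*)·23.6687)/1.02=13.2157; Δ=(9.9140−23.6687)/(71.9400−54.1200)=-0.7719; B=V−Δ·S=64.1590
Self-financing check: at every node Δ·S+B equals the discounted successor values.

(0,0): Delta=-0.7719 Bond=64.1590
(1,0): Delta=-1.0000 Bond=77.7887
(1,1): Delta=-0.7118 Bond=61.1210
(2,0): Delta=-1.0000 Bond=79.3445
(2,1): Delta=-1.0000 Bond=79.3445
(2,2): Delta=-0.6359 Bond=56.3930
(3,0): Delta=-1.0000 Bond=80.9314
(3,1): Delta=-1.0000 Bond=80.9314
(3,2): Delta=-1.0000 Bond=80.9314
(3,3): Delta=-0.5401 Bond=49.3272
V0=13.2157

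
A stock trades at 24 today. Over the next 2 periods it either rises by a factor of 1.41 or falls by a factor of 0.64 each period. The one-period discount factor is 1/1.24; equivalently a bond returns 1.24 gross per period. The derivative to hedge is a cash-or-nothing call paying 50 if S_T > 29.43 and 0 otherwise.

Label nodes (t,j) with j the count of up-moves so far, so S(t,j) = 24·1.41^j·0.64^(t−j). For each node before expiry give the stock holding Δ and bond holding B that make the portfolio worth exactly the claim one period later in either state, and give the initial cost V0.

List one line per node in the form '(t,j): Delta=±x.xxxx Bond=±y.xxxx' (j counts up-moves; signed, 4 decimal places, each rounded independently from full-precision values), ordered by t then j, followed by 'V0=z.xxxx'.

(0,0): Delta=1.7002 Bond=-21.0609
(1,0): Delta=0.0000 Bond=0.0000
(1,1): Delta=1.9189 Bond=-33.5149
V0=19.7446

Under the risk-neutral measure, an up-move has probability p* = (R−d)/(u−d) = 0.7792 and values discount at R = 1.24.
Terminal payoffs: V(2,0)=0.0000, V(2,1)=0.0000, V(2,2)=50.0000
Node (1,0) S=15.3600: V=(p*·0.0000+(1−p*)·0.0000)/1.24=0.0000; Δ=(0.0000−0.0000)/(21.6576−9.8304)=0.0000; B=V−Δ·S=0.0000
Node (1,1) S=33.8400: V=(p*·50.0000+(1−p*)·0.0000)/1.24=31.4202; Δ=(50.0000−0.0000)/(47.7144−21.6576)=1.9189; B=V−Δ·S=-33.5149
Node (0,0) S=24.0000: V=(p*·31.4202+(1−p*)·0.0000)/1.24=19.7446; Δ=(31.4202−0.0000)/(33.8400−15.3600)=1.7002; B=V−Δ·S=-21.0609
The time-0 hedge costs 19.7446, which is the no-arbitrage price.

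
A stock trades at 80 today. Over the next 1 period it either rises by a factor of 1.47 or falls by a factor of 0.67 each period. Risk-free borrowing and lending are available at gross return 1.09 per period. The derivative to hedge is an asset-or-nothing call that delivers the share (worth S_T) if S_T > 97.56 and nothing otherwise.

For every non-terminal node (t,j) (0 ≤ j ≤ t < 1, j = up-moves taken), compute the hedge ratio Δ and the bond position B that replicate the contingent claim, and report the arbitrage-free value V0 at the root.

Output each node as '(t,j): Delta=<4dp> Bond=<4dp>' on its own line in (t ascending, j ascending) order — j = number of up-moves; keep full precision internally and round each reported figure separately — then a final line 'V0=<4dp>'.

(0,0): Delta=1.8375 Bond=-90.3578
V0=56.6422

Under the risk-neutral measure, an up-move has probability p* = (R−d)/(u−d) = 0.5250 and values discount at R = 1.09.
At expiry t=1: V(1,0)=0.0000, V(1,1)=117.6000
(0,0): S=80.0000. Δ = (V_up−V_dn)/(S_up−S_dn) = (117.6000−0.0000)/(117.6000−53.6000) = 1.8375. V = [p*·117.6000 + (1−p*)·0.0000]/1.09 = 56.6422. B = V − Δ·S = -90.3578.
Root portfolio cost Δ·80+B reproduces V0=56.6422.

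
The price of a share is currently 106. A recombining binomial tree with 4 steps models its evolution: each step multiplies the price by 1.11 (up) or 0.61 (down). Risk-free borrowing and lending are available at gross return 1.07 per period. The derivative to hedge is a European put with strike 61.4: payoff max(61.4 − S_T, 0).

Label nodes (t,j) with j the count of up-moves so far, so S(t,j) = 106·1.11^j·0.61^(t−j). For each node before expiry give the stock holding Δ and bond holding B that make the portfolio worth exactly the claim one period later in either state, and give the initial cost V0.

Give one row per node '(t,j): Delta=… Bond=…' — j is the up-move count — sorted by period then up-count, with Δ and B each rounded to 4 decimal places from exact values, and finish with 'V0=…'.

(0,0): Delta=-0.0461 Bond=5.2560
(1,0): Delta=-0.3819 Bond=27.3358
(1,1): Delta=-0.0301 Bond=3.7360
(2,0): Delta=-1.0000 Bond=53.6291
(2,1): Delta=-0.3524 Bond=27.1293
(2,2): Delta=-0.0147 Bond=1.9860
(3,0): Delta=-1.0000 Bond=57.3832
(3,1): Delta=-1.0000 Bond=57.3832
(3,2): Delta=-0.3214 Bond=26.5628
(3,3): Delta=0.0000 Bond=0.0000
V0=0.3688

The replicating-portfolio and risk-neutral prices coincide; use p* = (1.07−0.61)/(1.11−0.61) = 0.9200 for the latter.
Payoff layer (t=4): V(4,0)=46.7234, V(4,1)=34.6934, V(4,2)=12.8028, V(4,3)=0.0000, V(4,4)=0.0000
Node (3,0) S=24.0600: V=(p*·34.6934+(1−p*)·46.7234)/1.07=33.3232; Δ=(34.6934−46.7234)/(26.7066−14.6766)=-1.0000; B=V−Δ·S=57.3832
Node (3,1) S=43.7813: V=(p*·12.8028+(1−p*)·34.6934)/1.07=13.6019; Δ=(12.8028−34.6934)/(48.5972−26.7066)=-1.0000; B=V−Δ·S=57.3832
Node (3,2) S=79.6676: V=(p*·0.0000+(1−p*)·12.8028)/1.07=0.9572; Δ=(0.0000−12.8028)/(88.4310−48.5972)=-0.3214; B=V−Δ·S=26.5628
Node (3,3) S=144.9689: V=(p*·0.0000+(1−p*)·0.0000)/1.07=0.0000; Δ=(0.0000−0.0000)/(160.9155−88.4310)=0.0000; B=V−Δ·S=0.0000
Node (2,0) S=39.4426: V=(p*·13.6019+(1−p*)·33.3232)/1.07=14.1865; Δ=(13.6019−33.3232)/(43.7813−24.0600)=-1.0000; B=V−Δ·S=53.6291
Node (2,1) S=71.7726: V=(p*·0.9572+(1−p*)·13.6019)/1.07=1.8400; Δ=(0.9572−13.6019)/(79.6676−43.7813)=-0.3524; B=V−Δ·S=27.1293
Node (2,2) S=130.6026: V=(p*·0.0000+(1−p*)·0.9572)/1.07=0.0716; Δ=(0.0000−0.9572)/(144.9689−79.6676)=-0.0147; B=V−Δ·S=1.9860
Node (1,0) S=64.6600: V=(p*·1.8400+(1−p*)·14.1865)/1.07=2.6427; Δ=(1.8400−14.1865)/(71.7726−39.4426)=-0.3819; B=V−Δ·S=27.3358
Node (1,1) S=117.6600: V=(p*·0.0716+(1−p*)·1.8400)/1.07=0.1991; Δ=(0.0716−1.8400)/(130.6026−71.7726)=-0.0301; B=V−Δ·S=3.7360
Node (0,0) S=106.0000: V=(p*·0.1991+(1−p*)·2.6427)/1.07=0.3688; Δ=(0.1991−2.6427)/(117.6600−64.6600)=-0.0461; B=V−Δ·S=5.2560
Self-financing check: at every node Δ·S+B equals the discounted successor values.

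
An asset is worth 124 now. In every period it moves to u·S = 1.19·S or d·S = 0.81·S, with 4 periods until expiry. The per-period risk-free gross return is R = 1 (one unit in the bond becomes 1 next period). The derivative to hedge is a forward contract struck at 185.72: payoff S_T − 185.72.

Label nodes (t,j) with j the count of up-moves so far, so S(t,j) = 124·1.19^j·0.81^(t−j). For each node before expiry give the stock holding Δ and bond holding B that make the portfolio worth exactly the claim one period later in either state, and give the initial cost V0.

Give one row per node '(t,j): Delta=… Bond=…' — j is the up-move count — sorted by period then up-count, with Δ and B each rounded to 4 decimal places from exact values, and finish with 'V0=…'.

Under the risk-neutral measure, an up-move has probability p* = (R−d)/(u−d) = 0.5000 and values discount at R = 1.
Terminal values V(4,·): V(4,0)=-132.3421, V(4,1)=-107.3006, V(4,2)=-70.5112, V(4,3)=-16.4626, V(4,4)=62.9421
(3,0): S=65.8987. Δ = (V_up−V_dn)/(S_up−S_dn) = (-107.3006−-132.3421)/(78.4194−53.3779) = 1.0000. V = [p*·-107.3006 + (1−p*)·-132.3421]/1 = -119.8213. B = V − Δ·S = -185.7200.
(3,1): S=96.8141. Δ = (V_up−V_dn)/(S_up−S_dn) = (-70.5112−-107.3006)/(115.2088−78.4194) = 1.0000. V = [p*·-70.5112 + (1−p*)·-107.3006]/1 = -88.9059. B = V − Δ·S = -185.7200.
(3,2): S=142.2331. Δ = (V_up−V_dn)/(S_up−S_dn) = (-16.4626−-70.5112)/(169.2574−115.2088) = 1.0000. V = [p*·-16.4626 + (1−p*)·-70.5112]/1 = -43.4869. B = V − Δ·S = -185.7200.
(3,3): S=208.9597. Δ = (V_up−V_dn)/(S_up−S_dn) = (62.9421−-16.4626)/(248.6621−169.2574) = 1.0000. V = [p*·62.9421 + (1−p*)·-16.4626]/1 = 23.2397. B = V − Δ·S = -185.7200.
(2,0): S=81.3564. Δ = (V_up−V_dn)/(S_up−S_dn) = (-88.9059−-119.8213)/(96.8141−65.8987) = 1.0000. V = [p*·-88.9059 + (1−p*)·-119.8213]/1 = -104.3636. B = V − Δ·S = -185.7200.
(2,1): S=119.5236. Δ = (V_up−V_dn)/(S_up−S_dn) = (-43.4869−-88.9059)/(142.2331−96.8141) = 1.0000. V = [p*·-43.4869 + (1−p*)·-88.9059]/1 = -66.1964. B = V − Δ·S = -185.7200.
(2,2): S=175.5964. Δ = (V_up−V_dn)/(S_up−S_dn) = (23.2397−-43.4869)/(208.9597−142.2331) = 1.0000. V = [p*·23.2397 + (1−p*)·-43.4869]/1 = -10.1236. B = V − Δ·S = -185.7200.
(1,0): S=100.4400. Δ = (V_up−V_dn)/(S_up−S_dn) = (-66.1964−-104.3636)/(119.5236−81.3564) = 1.0000. V = [p*·-66.1964 + (1−p*)·-104.3636]/1 = -85.2800. B = V − Δ·S = -185.7200.
(1,1): S=147.5600. Δ = (V_up−V_dn)/(S_up−S_dn) = (-10.1236−-66.1964)/(175.5964−119.5236) = 1.0000. V = [p*·-10.1236 + (1−p*)·-66.1964]/1 = -38.1600. B = V − Δ·S = -185.7200.
(0,0): S=124.0000. Δ = (V_up−V_dn)/(S_up−S_dn) = (-38.1600−-85.2800)/(147.5600−100.4400) = 1.0000. V = [p*·-38.1600 + (1−p*)·-85.2800]/1 = -61.7200. B = V − Δ·S = -185.7200.
Self-financing check: at every node Δ·S+B equals the discounted successor values.

(0,0): Delta=1.0000 Bond=-185.7200
(1,0): Delta=1.0000 Bond=-185.7200
(1,1): Delta=1.0000 Bond=-185.7200
(2,0): Delta=1.0000 Bond=-185.7200
(2,1): Delta=1.0000 Bond=-185.7200
(2,2): Delta=1.0000 Bond=-185.7200
(3,0): Delta=1.0000 Bond=-185.7200
(3,1): Delta=1.0000 Bond=-185.7200
(3,2): Delta=1.0000 Bond=-185.7200
(3,3): Delta=1.0000 Bond=-185.7200
V0=-61.7200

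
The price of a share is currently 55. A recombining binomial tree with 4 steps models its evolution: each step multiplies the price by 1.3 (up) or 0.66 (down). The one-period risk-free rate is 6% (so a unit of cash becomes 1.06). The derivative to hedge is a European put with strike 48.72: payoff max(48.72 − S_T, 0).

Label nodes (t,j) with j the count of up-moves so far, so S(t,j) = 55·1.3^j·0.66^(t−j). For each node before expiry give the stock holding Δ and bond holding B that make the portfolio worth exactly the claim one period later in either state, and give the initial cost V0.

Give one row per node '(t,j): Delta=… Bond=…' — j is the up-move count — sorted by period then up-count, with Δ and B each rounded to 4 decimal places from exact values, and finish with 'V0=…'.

(0,0): Delta=-0.2244 Bond=18.0301
(1,0): Delta=-0.5356 Bond=30.4107
(1,1): Delta=-0.1296 Bond=12.3326
(2,0): Delta=-1.0000 Bond=43.3606
(2,1): Delta=-0.3942 Bond=25.5602
(2,2): Delta=-0.0489 Bond=5.5800
(3,0): Delta=-1.0000 Bond=45.9623
(3,1): Delta=-1.0000 Bond=45.9623
(3,2): Delta=-0.2096 Bond=15.7728
(3,3): Delta=0.0000 Bond=0.0000
V0=5.6896

Under the risk-neutral measure, an up-move has probability p* = (R−d)/(u−d) = 0.6250 and values discount at R = 1.06.
At expiry t=4: V(4,0)=38.2839, V(4,1)=28.1640, V(4,2)=8.2310, V(4,3)=0.0000, V(4,4)=0.0000
Node (3,0) S=15.8123: V=(p*·28.1640+(1−p*)·38.2839)/1.06=30.1500; Δ=(28.1640−38.2839)/(20.5560−10.4361)=-1.0000; B=V−Δ·S=45.9623
Node (3,1) S=31.1454: V=(p*·8.2310+(1−p*)·28.1640)/1.06=14.8169; Δ=(8.2310−28.1640)/(40.4890−20.5560)=-1.0000; B=V−Δ·S=45.9623
Node (3,2) S=61.3470: V=(p*·0.0000+(1−p*)·8.2310)/1.06=2.9119; Δ=(0.0000−8.2310)/(79.7511−40.4890)=-0.2096; B=V−Δ·S=15.7728
Node (3,3) S=120.8350: V=(p*·0.0000+(1−p*)·0.0000)/1.06=0.0000; Δ=(0.0000−0.0000)/(157.0855−79.7511)=0.0000; B=V−Δ·S=0.0000
Node (2,0) S=23.9580: V=(p*·14.8169+(1−p*)·30.1500)/1.06=19.4026; Δ=(14.8169−30.1500)/(31.1454−15.8123)=-1.0000; B=V−Δ·S=43.3606
Node (2,1) S=47.1900: V=(p*·2.9119+(1−p*)·14.8169)/1.06=6.9587; Δ=(2.9119−14.8169)/(61.3470−31.1454)=-0.3942; B=V−Δ·S=25.5602
Node (2,2) S=92.9500: V=(p*·0.0000+(1−p*)·2.9119)/1.06=1.0302; Δ=(0.0000−2.9119)/(120.8350−61.3470)=-0.0489; B=V−Δ·S=5.5800
Node (1,0) S=36.3000: V=(p*·6.9587+(1−p*)·19.4026)/1.06=10.9672; Δ=(6.9587−19.4026)/(47.1900−23.9580)=-0.5356; B=V−Δ·S=30.4107
Node (1,1) S=71.5000: V=(p*·1.0302+(1−p*)·6.9587)/1.06=3.0692; Δ=(1.0302−6.9587)/(92.9500−47.1900)=-0.1296; B=V−Δ·S=12.3326
Node (0,0) S=55.0000: V=(p*·3.0692+(1−p*)·10.9672)/1.06=5.6896; Δ=(3.0692−10.9672)/(71.5000−36.3000)=-0.2244; B=V−Δ·S=18.0301
Each (Δ,B) replicates both successor values, so the strategy is self-financing and V0 is arbitrage-free.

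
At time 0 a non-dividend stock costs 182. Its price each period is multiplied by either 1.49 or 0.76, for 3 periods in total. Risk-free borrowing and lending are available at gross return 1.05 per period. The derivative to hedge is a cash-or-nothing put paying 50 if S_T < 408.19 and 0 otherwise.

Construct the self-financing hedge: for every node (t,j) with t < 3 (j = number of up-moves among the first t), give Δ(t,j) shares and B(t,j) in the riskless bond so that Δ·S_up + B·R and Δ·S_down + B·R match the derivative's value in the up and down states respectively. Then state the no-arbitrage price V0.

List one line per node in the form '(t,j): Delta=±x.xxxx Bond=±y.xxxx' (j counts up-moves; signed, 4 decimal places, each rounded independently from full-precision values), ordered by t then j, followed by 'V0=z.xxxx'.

No-arbitrage ⇒ martingale measure with p* = (R−d)/(u−d) = 0.3973.
Terminal values V(3,·): V(3,0)=50.0000, V(3,1)=50.0000, V(3,2)=50.0000, V(3,3)=0.0000
(2,0): S=105.1232. Δ = (V_up−V_dn)/(S_up−S_dn) = (50.0000−50.0000)/(156.6336−79.8936) = 0.0000. V = [p*·50.0000 + (1−p*)·50.0000]/1.05 = 47.6190. B = V − Δ·S = 47.6190.
(2,1): S=206.0968. Δ = (V_up−V_dn)/(S_up−S_dn) = (50.0000−50.0000)/(307.0842−156.6336) = 0.0000. V = [p*·50.0000 + (1−p*)·50.0000]/1.05 = 47.6190. B = V − Δ·S = 47.6190.
(2,2): S=404.0582. Δ = (V_up−V_dn)/(S_up−S_dn) = (0.0000−50.0000)/(602.0467−307.0842) = -0.1695. V = [p*·0.0000 + (1−p*)·50.0000]/1.05 = 28.7019. B = V − Δ·S = 97.1950.
(1,0): S=138.3200. Δ = (V_up−V_dn)/(S_up−S_dn) = (47.6190−47.6190)/(206.0968−105.1232) = 0.0000. V = [p*·47.6190 + (1−p*)·47.6190]/1.05 = 45.3515. B = V − Δ·S = 45.3515.
(1,1): S=271.1800. Δ = (V_up−V_dn)/(S_up−S_dn) = (28.7019−47.6190)/(404.0582−206.0968) = -0.0956. V = [p*·28.7019 + (1−p*)·47.6190]/1.05 = 38.1943. B = V − Δ·S = 64.1082.
(0,0): S=182.0000. Δ = (V_up−V_dn)/(S_up−S_dn) = (38.1943−45.3515)/(271.1800−138.3200) = -0.0539. V = [p*·38.1943 + (1−p*)·45.3515]/1.05 = 40.4840. B = V − Δ·S = 50.2884.
Each (Δ,B) replicates both successor values, so the strategy is self-financing and V0 is arbitrage-free.

(0,0): Delta=-0.0539 Bond=50.2884
(1,0): Delta=0.0000 Bond=45.3515
(1,1): Delta=-0.0956 Bond=64.1082
(2,0): Delta=0.0000 Bond=47.6190
(2,1): Delta=0.0000 Bond=47.6190
(2,2): Delta=-0.1695 Bond=97.1950
V0=40.4840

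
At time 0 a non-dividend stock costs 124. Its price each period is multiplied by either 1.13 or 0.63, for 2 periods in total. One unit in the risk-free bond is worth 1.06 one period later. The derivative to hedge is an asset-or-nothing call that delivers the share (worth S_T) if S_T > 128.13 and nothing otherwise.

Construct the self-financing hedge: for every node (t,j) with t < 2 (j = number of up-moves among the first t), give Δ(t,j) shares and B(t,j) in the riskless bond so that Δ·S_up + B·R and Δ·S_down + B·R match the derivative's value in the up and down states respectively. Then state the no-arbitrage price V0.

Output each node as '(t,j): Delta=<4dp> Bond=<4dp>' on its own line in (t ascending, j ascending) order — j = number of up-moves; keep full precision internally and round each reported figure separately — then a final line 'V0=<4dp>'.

(0,0): Delta=2.0720 Bond=-152.6989
(1,0): Delta=0.0000 Bond=0.0000
(1,1): Delta=2.2600 Bond=-188.2102
V0=104.2230

Under the risk-neutral measure, an up-move has probability p* = (R−d)/(u−d) = 0.8600 and values discount at R = 1.06.
Payoff layer (t=2): V(2,0)=0.0000, V(2,1)=0.0000, V(2,2)=158.3356
  t=1,j=0: stock 78.1200 → up 88.2756 (V=0.0000), down 49.2156 (V=0.0000). Price 0.0000; hedge Δ=0.0000, bond B=0.0000.
  t=1,j=1: stock 140.1200 → up 158.3356 (V=158.3356), down 88.2756 (V=0.0000). Price 128.4610; hedge Δ=2.2600, bond B=-188.2102.
  t=0,j=0: stock 124.0000 → up 140.1200 (V=128.4610), down 78.1200 (V=0.0000). Price 104.2230; hedge Δ=2.0720, bond B=-152.6989.
Each (Δ,B) replicates both successor values, so the strategy is self-financing and V0 is arbitrage-free.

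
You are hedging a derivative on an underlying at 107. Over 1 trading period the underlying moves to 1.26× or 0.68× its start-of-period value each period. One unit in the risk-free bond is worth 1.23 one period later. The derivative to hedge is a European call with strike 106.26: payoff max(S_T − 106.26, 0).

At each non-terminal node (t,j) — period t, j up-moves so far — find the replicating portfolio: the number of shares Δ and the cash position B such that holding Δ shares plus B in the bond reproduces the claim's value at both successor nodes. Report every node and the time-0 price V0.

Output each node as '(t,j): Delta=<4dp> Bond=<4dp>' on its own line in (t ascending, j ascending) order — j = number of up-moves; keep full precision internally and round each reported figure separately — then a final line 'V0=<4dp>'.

Under the risk-neutral measure, an up-move has probability p* = (R−d)/(u−d) = 0.9483 and values discount at R = 1.23.
Terminal values V(1,·): V(1,0)=0.0000, V(1,1)=28.5600
(0,0): S=107.0000. Δ = (V_up−V_dn)/(S_up−S_dn) = (28.5600−0.0000)/(134.8200−72.7600) = 0.4602. V = [p*·28.5600 + (1−p*)·0.0000]/1.23 = 22.0185. B = V − Δ·S = -27.2229.
Root portfolio cost Δ·107+B reproduces V0=22.0185.

(0,0): Delta=0.4602 Bond=-27.2229
V0=22.0185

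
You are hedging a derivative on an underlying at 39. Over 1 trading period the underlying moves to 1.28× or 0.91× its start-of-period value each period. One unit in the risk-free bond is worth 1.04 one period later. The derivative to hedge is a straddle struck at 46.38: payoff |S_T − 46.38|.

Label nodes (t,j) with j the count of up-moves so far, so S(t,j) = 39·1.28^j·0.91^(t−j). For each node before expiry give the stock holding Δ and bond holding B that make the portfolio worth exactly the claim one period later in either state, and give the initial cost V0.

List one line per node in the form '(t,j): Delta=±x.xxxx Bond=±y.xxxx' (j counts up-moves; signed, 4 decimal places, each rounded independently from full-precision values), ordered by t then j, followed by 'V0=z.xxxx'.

(0,0): Delta=-0.5094 Bond=27.8529
V0=7.9880

The replicating-portfolio and risk-neutral prices coincide; use p* = (1.04−0.91)/(1.28−0.91) = 0.3514 for the latter.
Terminal payoffs: V(1,0)=10.8900, V(1,1)=3.5400
Node (0,0) S=39.0000: V=(p*·3.5400+(1−p*)·10.8900)/1.04=7.9880; Δ=(3.5400−10.8900)/(49.9200−35.4900)=-0.5094; B=V−Δ·S=27.8529
Check: Δ(0,0)·S0 + B(0,0) = 7.9880 = V0.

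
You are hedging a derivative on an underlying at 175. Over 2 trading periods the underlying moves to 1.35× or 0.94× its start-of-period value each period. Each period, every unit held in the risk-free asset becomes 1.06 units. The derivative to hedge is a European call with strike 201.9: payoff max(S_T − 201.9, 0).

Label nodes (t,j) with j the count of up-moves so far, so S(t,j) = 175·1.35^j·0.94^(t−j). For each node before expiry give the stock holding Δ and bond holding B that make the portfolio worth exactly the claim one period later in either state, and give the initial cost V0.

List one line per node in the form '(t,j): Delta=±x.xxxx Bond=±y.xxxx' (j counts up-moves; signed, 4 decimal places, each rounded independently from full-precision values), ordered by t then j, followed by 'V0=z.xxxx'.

(0,0): Delta=0.5604 Bond=-81.7102
(1,0): Delta=0.2991 Bond=-43.6367
(1,1): Delta=1.0000 Bond=-190.4717
V0=16.3573

The replicating-portfolio and risk-neutral prices coincide; use p* = (1.06−0.94)/(1.35−0.94) = 0.2927 for the latter.
Terminal payoffs: V(2,0)=0.0000, V(2,1)=20.1750, V(2,2)=117.0375
(1,0): S=164.5000. Δ = (V_up−V_dn)/(S_up−S_dn) = (20.1750−0.0000)/(222.0750−154.6300) = 0.2991. V = [p*·20.1750 + (1−p*)·0.0000]/1.06 = 5.5706. B = V − Δ·S = -43.6367.
(1,1): S=236.2500. Δ = (V_up−V_dn)/(S_up−S_dn) = (117.0375−20.1750)/(318.9375−222.0750) = 1.0000. V = [p*·117.0375 + (1−p*)·20.1750]/1.06 = 45.7783. B = V − Δ·S = -190.4717.
(0,0): S=175.0000. Δ = (V_up−V_dn)/(S_up−S_dn) = (45.7783−5.5706)/(236.2500−164.5000) = 0.5604. V = [p*·45.7783 + (1−p*)·5.5706]/1.06 = 16.3573. B = V − Δ·S = -81.7102.
Check: Δ(0,0)·S0 + B(0,0) = 16.3573 = V0.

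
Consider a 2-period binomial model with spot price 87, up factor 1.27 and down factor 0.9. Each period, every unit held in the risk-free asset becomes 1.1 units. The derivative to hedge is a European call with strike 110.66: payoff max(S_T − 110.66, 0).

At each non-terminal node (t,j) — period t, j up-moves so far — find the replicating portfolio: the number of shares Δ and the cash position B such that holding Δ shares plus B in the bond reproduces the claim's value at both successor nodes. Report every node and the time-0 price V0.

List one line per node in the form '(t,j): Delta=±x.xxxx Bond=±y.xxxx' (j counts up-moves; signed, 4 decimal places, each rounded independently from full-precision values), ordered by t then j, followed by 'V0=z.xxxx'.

(0,0): Delta=0.4528 Bond=-32.2321
(1,0): Delta=0.0000 Bond=0.0000
(1,1): Delta=0.7256 Bond=-65.5923
V0=7.1627

Since d<R<u, set p* = (R−d)/(u−d) = 0.5405; price each node as the discounted p*-expectation of its children.
At expiry t=2: V(2,0)=0.0000, V(2,1)=0.0000, V(2,2)=29.6623
Node (1,0) S=78.3000: V=(p*·0.0000+(1−p*)·0.0000)/1.1=0.0000; Δ=(0.0000−0.0000)/(99.4410−70.4700)=0.0000; B=V−Δ·S=0.0000
Node (1,1) S=110.4900: V=(p*·29.6623+(1−p*)·0.0000)/1.1=14.5761; Δ=(29.6623−0.0000)/(140.3223−99.4410)=0.7256; B=V−Δ·S=-65.5923
Node (0,0) S=87.0000: V=(p*·14.5761+(1−p*)·0.0000)/1.1=7.1627; Δ=(14.5761−0.0000)/(110.4900−78.3000)=0.4528; B=V−Δ·S=-32.2321
Each (Δ,B) replicates both successor values, so the strategy is self-financing and V0 is arbitrage-free.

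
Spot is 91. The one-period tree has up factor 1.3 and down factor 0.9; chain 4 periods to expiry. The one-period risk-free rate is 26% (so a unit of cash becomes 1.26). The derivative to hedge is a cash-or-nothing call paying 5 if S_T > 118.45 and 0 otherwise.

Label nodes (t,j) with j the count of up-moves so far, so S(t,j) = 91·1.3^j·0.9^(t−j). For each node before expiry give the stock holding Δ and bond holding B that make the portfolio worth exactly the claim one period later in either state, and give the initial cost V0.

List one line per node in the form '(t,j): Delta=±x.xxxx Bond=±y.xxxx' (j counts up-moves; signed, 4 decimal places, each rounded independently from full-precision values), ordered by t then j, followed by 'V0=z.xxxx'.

The replicating-portfolio and risk-neutral prices coincide; use p* = (1.26−0.9)/(1.3−0.9) = 0.9000 for the latter.
At expiry t=4: V(4,0)=0.0000, V(4,1)=0.0000, V(4,2)=5.0000, V(4,3)=5.0000, V(4,4)=5.0000
  t=3,j=0: stock 66.3390 → up 86.2407 (V=0.0000), down 59.7051 (V=0.0000). Price 0.0000; hedge Δ=0.0000, bond B=0.0000.
  t=3,j=1: stock 95.8230 → up 124.5699 (V=5.0000), down 86.2407 (V=0.0000). Price 3.5714; hedge Δ=0.1304, bond B=-8.9286.
  t=3,j=2: stock 138.4110 → up 179.9343 (V=5.0000), down 124.5699 (V=5.0000). Price 3.9683; hedge Δ=0.0000, bond B=3.9683.
  t=3,j=3: stock 199.9270 → up 259.9051 (V=5.0000), down 179.9343 (V=5.0000). Price 3.9683; hedge Δ=0.0000, bond B=3.9683.
  t=2,j=0: stock 73.7100 → up 95.8230 (V=3.5714), down 66.3390 (V=0.0000). Price 2.5510; hedge Δ=0.1211, bond B=-6.3776.
  t=2,j=1: stock 106.4700 → up 138.4110 (V=3.9683), down 95.8230 (V=3.5714). Price 3.1179; hedge Δ=0.0093, bond B=2.1259.
  t=2,j=2: stock 153.7900 → up 199.9270 (V=3.9683), down 138.4110 (V=3.9683). Price 3.1494; hedge Δ=0.0000, bond B=3.1494.
  t=1,j=0: stock 81.9000 → up 106.4700 (V=3.1179), down 73.7100 (V=2.5510). Price 2.4295; hedge Δ=0.0173, bond B=1.0123.
  t=1,j=1: stock 118.3000 → up 153.7900 (V=3.1494), down 106.4700 (V=3.1179). Price 2.4970; hedge Δ=0.0007, bond B=2.4183.
  t=0,j=0: stock 91.0000 → up 118.3000 (V=2.4970), down 81.9000 (V=2.4295). Price 1.9764; hedge Δ=0.0019, bond B=1.8077.
Check: Δ(0,0)·S0 + B(0,0) = 1.9764 = V0.

(0,0): Delta=0.0019 Bond=1.8077
(1,0): Delta=0.0173 Bond=1.0123
(1,1): Delta=0.0007 Bond=2.4183
(2,0): Delta=0.1211 Bond=-6.3776
(2,1): Delta=0.0093 Bond=2.1259
(2,2): Delta=0.0000 Bond=3.1494
(3,0): Delta=0.0000 Bond=0.0000
(3,1): Delta=0.1304 Bond=-8.9286
(3,2): Delta=0.0000 Bond=3.9683
(3,3): Delta=0.0000 Bond=3.9683
V0=1.9764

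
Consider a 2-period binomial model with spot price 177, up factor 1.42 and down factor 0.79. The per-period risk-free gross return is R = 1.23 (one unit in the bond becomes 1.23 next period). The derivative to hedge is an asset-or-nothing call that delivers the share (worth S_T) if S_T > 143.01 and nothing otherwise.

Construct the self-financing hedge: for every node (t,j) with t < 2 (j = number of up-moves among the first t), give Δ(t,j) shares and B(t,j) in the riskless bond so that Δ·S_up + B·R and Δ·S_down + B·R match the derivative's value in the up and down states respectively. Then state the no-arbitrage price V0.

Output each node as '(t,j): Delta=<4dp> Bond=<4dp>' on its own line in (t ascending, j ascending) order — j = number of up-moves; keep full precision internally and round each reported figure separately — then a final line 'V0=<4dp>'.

(0,0): Delta=1.2429 Bond=-49.6339
(1,0): Delta=2.2540 Bond=-202.4278
(1,1): Delta=1.0000 Bond=0.0000
V0=170.3588

Risk-neutral probability p* = (R−d)/(u−d) = (1.23−0.79)/(1.42−0.79) = 0.6984.
Payoff layer (t=2): V(2,0)=0.0000, V(2,1)=198.5586, V(2,2)=356.9028
(1,0): S=139.8300. Δ = (V_up−V_dn)/(S_up−S_dn) = (198.5586−0.0000)/(198.5586−110.4657) = 2.2540. V = [p*·198.5586 + (1−p*)·0.0000]/1.23 = 112.7446. B = V − Δ·S = -202.4278.
(1,1): S=251.3400. Δ = (V_up−V_dn)/(S_up−S_dn) = (356.9028−198.5586)/(356.9028−198.5586) = 1.0000. V = [p*·356.9028 + (1−p*)·198.5586]/1.23 = 251.3400. B = V − Δ·S = 0.0000.
(0,0): S=177.0000. Δ = (V_up−V_dn)/(S_up−S_dn) = (251.3400−112.7446)/(251.3400−139.8300) = 1.2429. V = [p*·251.3400 + (1−p*)·112.7446]/1.23 = 170.3588. B = V − Δ·S = -49.6339.
Each (Δ,B) replicates both successor values, so the strategy is self-financing and V0 is arbitrage-free.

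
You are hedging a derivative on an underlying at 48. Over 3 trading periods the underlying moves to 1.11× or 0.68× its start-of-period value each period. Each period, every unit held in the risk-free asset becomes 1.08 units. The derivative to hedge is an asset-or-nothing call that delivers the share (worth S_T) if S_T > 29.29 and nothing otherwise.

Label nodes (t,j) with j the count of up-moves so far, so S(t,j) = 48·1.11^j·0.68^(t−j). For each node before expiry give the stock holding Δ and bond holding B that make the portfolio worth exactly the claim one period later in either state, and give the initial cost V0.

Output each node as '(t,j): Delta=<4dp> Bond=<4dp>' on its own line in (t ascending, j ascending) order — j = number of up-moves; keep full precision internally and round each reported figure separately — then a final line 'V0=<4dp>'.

Risk-neutral probability p* = (R−d)/(u−d) = (1.08−0.68)/(1.11−0.68) = 0.9302.
Payoff layer (t=3): V(3,0)=0.0000, V(3,1)=0.0000, V(3,2)=40.2157, V(3,3)=65.6463
Node (2,0) S=22.1952: V=(p*·0.0000+(1−p*)·0.0000)/1.08=0.0000; Δ=(0.0000−0.0000)/(24.6367−15.0927)=0.0000; B=V−Δ·S=0.0000
Node (2,1) S=36.2304: V=(p*·40.2157+(1−p*)·0.0000)/1.08=34.6389; Δ=(40.2157−0.0000)/(40.2157−24.6367)=2.5814; B=V−Δ·S=-58.8861
Node (2,2) S=59.1408: V=(p*·65.6463+(1−p*)·40.2157)/1.08=59.1408; Δ=(65.6463−40.2157)/(65.6463−40.2157)=1.0000; B=V−Δ·S=0.0000
Node (1,0) S=32.6400: V=(p*·34.6389+(1−p*)·0.0000)/1.08=29.8354; Δ=(34.6389−0.0000)/(36.2304−22.1952)=2.4680; B=V−Δ·S=-50.7202
Node (1,1) S=53.2800: V=(p*·59.1408+(1−p*)·34.6389)/1.08=53.1772; Δ=(59.1408−34.6389)/(59.1408−36.2304)=1.0695; B=V−Δ·S=-3.8040
Node (0,0) S=48.0000: V=(p*·53.1772+(1−p*)·29.8354)/1.08=47.7303; Δ=(53.1772−29.8354)/(53.2800−32.6400)=1.1309; B=V−Δ·S=-6.5530
Root portfolio cost Δ·48+B reproduces V0=47.7303.

(0,0): Delta=1.1309 Bond=-6.5530
(1,0): Delta=2.4680 Bond=-50.7202
(1,1): Delta=1.0695 Bond=-3.8040
(2,0): Delta=0.0000 Bond=0.0000
(2,1): Delta=2.5814 Bond=-58.8861
(2,2): Delta=1.0000 Bond=0.0000
V0=47.7303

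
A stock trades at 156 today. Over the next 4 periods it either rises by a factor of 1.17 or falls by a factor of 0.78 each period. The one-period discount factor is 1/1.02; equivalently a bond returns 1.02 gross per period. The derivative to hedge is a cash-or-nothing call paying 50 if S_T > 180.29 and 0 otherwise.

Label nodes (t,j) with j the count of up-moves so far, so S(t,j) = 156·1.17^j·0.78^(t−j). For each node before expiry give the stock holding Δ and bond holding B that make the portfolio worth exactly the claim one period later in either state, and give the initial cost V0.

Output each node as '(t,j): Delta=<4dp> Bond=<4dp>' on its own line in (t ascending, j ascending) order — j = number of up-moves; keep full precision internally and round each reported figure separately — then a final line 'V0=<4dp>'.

(0,0): Delta=0.3384 Bond=-29.6034
(1,0): Delta=0.3835 Bond=-35.6856
(1,1): Delta=0.3196 Bond=-26.7642
(2,0): Delta=0.0000 Bond=0.0000
(2,1): Delta=0.5433 Bond=-59.1488
(2,2): Delta=0.2264 Bond=-7.3936
(3,0): Delta=0.0000 Bond=0.0000
(3,1): Delta=0.0000 Bond=0.0000
(3,2): Delta=0.7697 Bond=-98.0392
(3,3): Delta=0.0000 Bond=49.0196
V0=23.1859

Since d<R<u, set p* = (R−d)/(u−d) = 0.6154; price each node as the discounted p*-expectation of its children.
Terminal payoffs: V(4,0)=0.0000, V(4,1)=0.0000, V(4,2)=0.0000, V(4,3)=50.0000, V(4,4)=50.0000
(3,0): S=74.0301. Δ = (V_up−V_dn)/(S_up−S_dn) = (0.0000−0.0000)/(86.6152−57.7435) = 0.0000. V = [p*·0.0000 + (1−p*)·0.0000]/1.02 = 0.0000. B = V − Δ·S = 0.0000.
(3,1): S=111.0452. Δ = (V_up−V_dn)/(S_up−S_dn) = (0.0000−0.0000)/(129.9228−86.6152) = 0.0000. V = [p*·0.0000 + (1−p*)·0.0000]/1.02 = 0.0000. B = V − Δ·S = 0.0000.
(3,2): S=166.5678. Δ = (V_up−V_dn)/(S_up−S_dn) = (50.0000−0.0000)/(194.8843−129.9228) = 0.7697. V = [p*·50.0000 + (1−p*)·0.0000]/1.02 = 30.1659. B = V − Δ·S = -98.0392.
(3,3): S=249.8516. Δ = (V_up−V_dn)/(S_up−S_dn) = (50.0000−50.0000)/(292.3264−194.8843) = 0.0000. V = [p*·50.0000 + (1−p*)·50.0000]/1.02 = 49.0196. B = V − Δ·S = 49.0196.
(2,0): S=94.9104. Δ = (V_up−V_dn)/(S_up−S_dn) = (0.0000−0.0000)/(111.0452−74.0301) = 0.0000. V = [p*·0.0000 + (1−p*)·0.0000]/1.02 = 0.0000. B = V − Δ·S = 0.0000.
(2,1): S=142.3656. Δ = (V_up−V_dn)/(S_up−S_dn) = (30.1659−0.0000)/(166.5678−111.0452) = 0.5433. V = [p*·30.1659 + (1−p*)·0.0000]/1.02 = 18.1996. B = V − Δ·S = -59.1488.
(2,2): S=213.5484. Δ = (V_up−V_dn)/(S_up−S_dn) = (49.0196−30.1659)/(249.8516−166.5678) = 0.2264. V = [p*·49.0196 + (1−p*)·30.1659]/1.02 = 40.9492. B = V − Δ·S = -7.3936.
(1,0): S=121.6800. Δ = (V_up−V_dn)/(S_up−S_dn) = (18.1996−0.0000)/(142.3656−94.9104) = 0.3835. V = [p*·18.1996 + (1−p*)·0.0000]/1.02 = 10.9802. B = V − Δ·S = -35.6856.
(1,1): S=182.5200. Δ = (V_up−V_dn)/(S_up−S_dn) = (40.9492−18.1996)/(213.5484−142.3656) = 0.3196. V = [p*·40.9492 + (1−p*)·18.1996]/1.02 = 31.5680. B = V − Δ·S = -26.7642.
(0,0): S=156.0000. Δ = (V_up−V_dn)/(S_up−S_dn) = (31.5680−10.9802)/(182.5200−121.6800) = 0.3384. V = [p*·31.5680 + (1−p*)·10.9802]/1.02 = 23.1859. B = V − Δ·S = -29.6034.
Check: Δ(0,0)·S0 + B(0,0) = 23.1859 = V0.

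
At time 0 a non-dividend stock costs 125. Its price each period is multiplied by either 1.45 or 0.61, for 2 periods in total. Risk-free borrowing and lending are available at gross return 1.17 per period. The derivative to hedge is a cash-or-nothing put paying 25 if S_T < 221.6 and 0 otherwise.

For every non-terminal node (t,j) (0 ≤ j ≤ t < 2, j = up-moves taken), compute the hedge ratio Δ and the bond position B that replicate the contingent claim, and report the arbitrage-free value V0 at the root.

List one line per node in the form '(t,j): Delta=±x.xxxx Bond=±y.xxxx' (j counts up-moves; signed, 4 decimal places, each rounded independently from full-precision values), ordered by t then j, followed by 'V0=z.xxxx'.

(0,0): Delta=-0.1357 Bond=27.1044
(1,0): Delta=0.0000 Bond=21.3675
(1,1): Delta=-0.1642 Bond=36.8844
V0=10.1460

Risk-neutral probability p* = (R−d)/(u−d) = (1.17−0.61)/(1.45−0.61) = 0.6667.
Terminal values V(2,·): V(2,0)=25.0000, V(2,1)=25.0000, V(2,2)=0.0000
(1,0): S=76.2500. Δ = (V_up−V_dn)/(S_up−S_dn) = (25.0000−25.0000)/(110.5625−46.5125) = 0.0000. V = [p*·25.0000 + (1−p*)·25.0000]/1.17 = 21.3675. B = V − Δ·S = 21.3675.
(1,1): S=181.2500. Δ = (V_up−V_dn)/(S_up−S_dn) = (0.0000−25.0000)/(262.8125−110.5625) = -0.1642. V = [p*·0.0000 + (1−p*)·25.0000]/1.17 = 7.1225. B = V − Δ·S = 36.8844.
(0,0): S=125.0000. Δ = (V_up−V_dn)/(S_up−S_dn) = (7.1225−21.3675)/(181.2500−76.2500) = -0.1357. V = [p*·7.1225 + (1−p*)·21.3675]/1.17 = 10.1460. B = V − Δ·S = 27.1044.
Check: Δ(0,0)·S0 + B(0,0) = 10.1460 = V0.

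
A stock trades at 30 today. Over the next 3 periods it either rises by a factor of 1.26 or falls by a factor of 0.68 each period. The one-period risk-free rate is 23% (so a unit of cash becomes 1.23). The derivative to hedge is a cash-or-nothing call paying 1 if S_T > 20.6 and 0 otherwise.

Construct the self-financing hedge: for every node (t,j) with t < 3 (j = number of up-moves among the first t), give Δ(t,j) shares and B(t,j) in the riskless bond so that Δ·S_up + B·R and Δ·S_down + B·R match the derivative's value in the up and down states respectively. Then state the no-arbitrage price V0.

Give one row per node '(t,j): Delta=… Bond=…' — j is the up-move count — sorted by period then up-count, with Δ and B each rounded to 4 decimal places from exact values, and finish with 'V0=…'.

Under the risk-neutral measure, an up-move has probability p* = (R−d)/(u−d) = 0.9483 and values discount at R = 1.23.
Terminal values V(3,·): V(3,0)=0.0000, V(3,1)=0.0000, V(3,2)=1.0000, V(3,3)=1.0000
(2,0): S=13.8720. Δ = (V_up−V_dn)/(S_up−S_dn) = (0.0000−0.0000)/(17.4787−9.4330) = 0.0000. V = [p*·0.0000 + (1−p*)·0.0000]/1.23 = 0.0000. B = V − Δ·S = 0.0000.
(2,1): S=25.7040. Δ = (V_up−V_dn)/(S_up−S_dn) = (1.0000−0.0000)/(32.3870−17.4787) = 0.0671. V = [p*·1.0000 + (1−p*)·0.0000]/1.23 = 0.7710. B = V − Δ·S = -0.9532.
(2,2): S=47.6280. Δ = (V_up−V_dn)/(S_up−S_dn) = (1.0000−1.0000)/(60.0113−32.3870) = 0.0000. V = [p*·1.0000 + (1−p*)·1.0000]/1.23 = 0.8130. B = V − Δ·S = 0.8130.
(1,0): S=20.4000. Δ = (V_up−V_dn)/(S_up−S_dn) = (0.7710−0.0000)/(25.7040−13.8720) = 0.0652. V = [p*·0.7710 + (1−p*)·0.0000]/1.23 = 0.5944. B = V − Δ·S = -0.7349.
(1,1): S=37.8000. Δ = (V_up−V_dn)/(S_up−S_dn) = (0.8130−0.7710)/(47.6280−25.7040) = 0.0019. V = [p*·0.8130 + (1−p*)·0.7710]/1.23 = 0.6592. B = V − Δ·S = 0.5867.
(0,0): S=30.0000. Δ = (V_up−V_dn)/(S_up−S_dn) = (0.6592−0.5944)/(37.8000−20.4000) = 0.0037. V = [p*·0.6592 + (1−p*)·0.5944]/1.23 = 0.5332. B = V − Δ·S = 0.4214.
Root portfolio cost Δ·30+B reproduces V0=0.5332.

(0,0): Delta=0.0037 Bond=0.4214
(1,0): Delta=0.0652 Bond=-0.7349
(1,1): Delta=0.0019 Bond=0.5867
(2,0): Delta=0.0000 Bond=0.0000
(2,1): Delta=0.0671 Bond=-0.9532
(2,2): Delta=0.0000 Bond=0.8130
V0=0.5332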